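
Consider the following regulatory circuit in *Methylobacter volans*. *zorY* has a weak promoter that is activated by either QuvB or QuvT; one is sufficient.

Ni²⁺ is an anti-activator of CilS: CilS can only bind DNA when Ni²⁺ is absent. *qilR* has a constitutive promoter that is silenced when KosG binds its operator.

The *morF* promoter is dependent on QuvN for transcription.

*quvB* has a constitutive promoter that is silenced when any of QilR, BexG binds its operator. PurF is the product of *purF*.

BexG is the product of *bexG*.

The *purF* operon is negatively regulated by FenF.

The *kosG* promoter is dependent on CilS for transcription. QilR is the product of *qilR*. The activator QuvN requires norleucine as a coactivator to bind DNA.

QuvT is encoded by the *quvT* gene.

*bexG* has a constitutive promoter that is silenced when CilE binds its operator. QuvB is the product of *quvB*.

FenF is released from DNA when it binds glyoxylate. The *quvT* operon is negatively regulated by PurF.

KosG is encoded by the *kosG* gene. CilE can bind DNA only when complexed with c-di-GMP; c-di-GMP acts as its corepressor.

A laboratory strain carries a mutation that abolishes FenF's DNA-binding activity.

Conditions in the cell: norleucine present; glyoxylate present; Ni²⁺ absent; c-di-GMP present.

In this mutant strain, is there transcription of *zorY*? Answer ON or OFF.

Ni²⁺ is absent, so CilS is active.
No repressor is bound and CilS is active, so *kosG* is transcribed.
So KosG is produced and active.
With repressor KosG bound, *qilR* is not transcribed.
So QilR is not produced.
c-di-GMP is present, so CilE is active.
With repressor CilE bound, *bexG* is not transcribed.
So BexG is not produced.
With no repressor bound, *quvB* is transcribed.
So QuvB is produced and active.
FenF is non-functional in this strain, so it has no effect.
With no repressor bound, *purF* is transcribed.
So PurF is produced and active.
With repressor PurF bound, *quvT* is not transcribed.
So QuvT is not produced.
Activator QuvB is present, so *zorY* is transcribed.

ON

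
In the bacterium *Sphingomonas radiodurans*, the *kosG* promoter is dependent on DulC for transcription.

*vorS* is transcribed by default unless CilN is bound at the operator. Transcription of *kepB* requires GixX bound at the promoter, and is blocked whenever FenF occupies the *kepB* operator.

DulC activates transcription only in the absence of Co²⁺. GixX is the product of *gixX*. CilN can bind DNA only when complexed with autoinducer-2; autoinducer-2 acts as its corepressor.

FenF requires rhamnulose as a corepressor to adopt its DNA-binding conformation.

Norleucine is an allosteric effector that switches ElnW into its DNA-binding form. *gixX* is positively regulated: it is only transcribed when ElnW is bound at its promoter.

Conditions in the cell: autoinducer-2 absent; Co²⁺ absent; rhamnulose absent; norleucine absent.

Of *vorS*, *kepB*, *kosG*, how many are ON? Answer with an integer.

Autoinducer-2 is absent, so CilN is inactive.
With no repressor bound, *vorS* is transcribed.
→ *vorS* is ON.
Rhamnulose is absent, so FenF is inactive.
Norleucine is absent, so ElnW is inactive.
Required activator ElnW is absent, so *gixX* is not transcribed.
So GixX is not produced.
Required activator GixX is absent, so *kepB* is not transcribed.
→ *kepB* is OFF.
Co²⁺ is absent, so DulC is active.
No repressor is bound and DulC is active, so *kosG* is transcribed.
→ *kosG* is ON.
2 of the 3 genes are transcribed.

2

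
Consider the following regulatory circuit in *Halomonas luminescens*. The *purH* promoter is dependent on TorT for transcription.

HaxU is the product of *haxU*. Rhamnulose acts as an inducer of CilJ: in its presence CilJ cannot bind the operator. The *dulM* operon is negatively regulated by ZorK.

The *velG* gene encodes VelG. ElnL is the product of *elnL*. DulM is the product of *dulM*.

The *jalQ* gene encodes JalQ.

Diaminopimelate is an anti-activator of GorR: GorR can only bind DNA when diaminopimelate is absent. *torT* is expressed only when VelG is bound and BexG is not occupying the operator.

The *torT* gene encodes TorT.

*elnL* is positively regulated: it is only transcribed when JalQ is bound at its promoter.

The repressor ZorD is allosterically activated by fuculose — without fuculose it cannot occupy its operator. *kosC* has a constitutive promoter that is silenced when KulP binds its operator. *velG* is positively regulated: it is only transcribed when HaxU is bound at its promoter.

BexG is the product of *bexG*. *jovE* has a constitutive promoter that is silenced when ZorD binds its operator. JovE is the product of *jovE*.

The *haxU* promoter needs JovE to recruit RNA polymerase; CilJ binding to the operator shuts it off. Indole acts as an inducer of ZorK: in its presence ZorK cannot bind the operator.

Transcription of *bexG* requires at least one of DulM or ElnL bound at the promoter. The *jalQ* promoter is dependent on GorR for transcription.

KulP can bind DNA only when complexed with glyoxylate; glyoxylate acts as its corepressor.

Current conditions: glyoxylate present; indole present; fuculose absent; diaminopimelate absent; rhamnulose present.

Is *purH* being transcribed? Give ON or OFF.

Fuculose is absent, so ZorD is inactive.
With no repressor bound, *jovE* is transcribed.
So JovE is produced and active.
Rhamnulose is present, so CilJ is inactive.
No repressor is bound and JovE is active, so *haxU* is transcribed.
So HaxU is produced and active.
No repressor is bound and HaxU is active, so *velG* is transcribed.
So VelG is produced and active.
Indole is present, so ZorK is inactive.
With no repressor bound, *dulM* is transcribed.
So DulM is produced and active.
Diaminopimelate is absent, so GorR is active.
No repressor is bound and GorR is active, so *jalQ* is transcribed.
So JalQ is produced and active.
No repressor is bound and JalQ is active, so *elnL* is transcribed.
So ElnL is produced and active.
Activator DulM is present, so *bexG* is transcribed.
So BexG is produced and active.
With repressor BexG bound, *torT* is not transcribed.
So TorT is not produced.
Required activator TorT is absent, so *purH* is not transcribed.

OFF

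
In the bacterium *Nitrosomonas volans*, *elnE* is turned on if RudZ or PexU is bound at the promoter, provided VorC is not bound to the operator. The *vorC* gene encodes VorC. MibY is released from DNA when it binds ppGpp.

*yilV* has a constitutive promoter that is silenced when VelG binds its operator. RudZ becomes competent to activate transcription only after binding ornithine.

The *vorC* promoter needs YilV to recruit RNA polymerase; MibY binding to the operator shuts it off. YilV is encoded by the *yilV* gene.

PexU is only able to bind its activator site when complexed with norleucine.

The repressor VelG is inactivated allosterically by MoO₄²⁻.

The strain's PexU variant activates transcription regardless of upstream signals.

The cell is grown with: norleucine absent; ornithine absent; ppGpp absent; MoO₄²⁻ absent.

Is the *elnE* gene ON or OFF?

ON

Ornithine is absent, so RudZ is inactive.
PexU is constitutively active in this strain.
MoO₄²⁻ is absent, so VelG is active.
With repressor VelG bound, *yilV* is not transcribed.
So YilV is not produced.
ppGpp is absent, so MibY is active.
With repressor MibY bound, *vorC* is not transcribed.
So VorC is not produced.
Activator PexU is present, so *elnE* is transcribed.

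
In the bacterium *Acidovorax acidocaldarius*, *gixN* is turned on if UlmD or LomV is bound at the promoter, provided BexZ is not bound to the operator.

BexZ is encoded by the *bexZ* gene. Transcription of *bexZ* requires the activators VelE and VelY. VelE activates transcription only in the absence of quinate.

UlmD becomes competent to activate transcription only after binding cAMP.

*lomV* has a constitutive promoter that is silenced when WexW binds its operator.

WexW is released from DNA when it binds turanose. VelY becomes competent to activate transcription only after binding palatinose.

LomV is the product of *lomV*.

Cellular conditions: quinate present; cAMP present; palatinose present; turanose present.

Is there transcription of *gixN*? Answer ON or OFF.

Quinate is present, so VelE is inactive.
Palatinose is present, so VelY is active.
Required activator VelE is absent, so *bexZ* is not transcribed.
So BexZ is not produced.
cAMP is present, so UlmD is active.
Turanose is present, so WexW is inactive.
With no repressor bound, *lomV* is transcribed.
So LomV is produced and active.
Activator UlmD is present, so *gixN* is transcribed.

ON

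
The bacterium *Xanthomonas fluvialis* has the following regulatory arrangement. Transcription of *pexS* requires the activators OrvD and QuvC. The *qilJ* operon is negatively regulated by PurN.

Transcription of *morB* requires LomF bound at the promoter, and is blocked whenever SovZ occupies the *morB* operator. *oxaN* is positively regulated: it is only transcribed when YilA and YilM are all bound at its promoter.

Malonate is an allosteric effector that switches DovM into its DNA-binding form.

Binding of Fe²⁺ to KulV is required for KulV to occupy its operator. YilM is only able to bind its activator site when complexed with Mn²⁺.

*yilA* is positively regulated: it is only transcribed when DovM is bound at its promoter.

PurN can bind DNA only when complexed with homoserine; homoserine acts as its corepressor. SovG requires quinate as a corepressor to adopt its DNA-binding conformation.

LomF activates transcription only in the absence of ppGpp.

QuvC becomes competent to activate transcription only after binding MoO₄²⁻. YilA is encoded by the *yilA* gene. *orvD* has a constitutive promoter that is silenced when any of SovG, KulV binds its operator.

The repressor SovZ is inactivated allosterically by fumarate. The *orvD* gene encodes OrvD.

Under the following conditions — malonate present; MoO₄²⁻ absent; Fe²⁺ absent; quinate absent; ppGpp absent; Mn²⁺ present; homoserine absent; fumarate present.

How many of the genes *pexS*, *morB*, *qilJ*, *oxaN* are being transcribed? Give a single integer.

3

Quinate is absent, so SovG is inactive.
Fe²⁺ is absent, so KulV is inactive.
With no repressor bound, *orvD* is transcribed.
So OrvD is produced and active.
MoO₄²⁻ is absent, so QuvC is inactive.
Required activator QuvC is absent, so *pexS* is not transcribed.
→ *pexS* is OFF.
Fumarate is present, so SovZ is inactive.
ppGpp is absent, so LomF is active.
No repressor is bound and LomF is active, so *morB* is transcribed.
→ *morB* is ON.
Homoserine is absent, so PurN is inactive.
With no repressor bound, *qilJ* is transcribed.
→ *qilJ* is ON.
Malonate is present, so DovM is active.
No repressor is bound and DovM is active, so *yilA* is transcribed.
So YilA is produced and active.
Mn²⁺ is present, so YilM is active.
No repressor is bound and YilA and YilM are active, so *oxaN* is transcribed.
→ *oxaN* is ON.
3 of the 4 genes are transcribed.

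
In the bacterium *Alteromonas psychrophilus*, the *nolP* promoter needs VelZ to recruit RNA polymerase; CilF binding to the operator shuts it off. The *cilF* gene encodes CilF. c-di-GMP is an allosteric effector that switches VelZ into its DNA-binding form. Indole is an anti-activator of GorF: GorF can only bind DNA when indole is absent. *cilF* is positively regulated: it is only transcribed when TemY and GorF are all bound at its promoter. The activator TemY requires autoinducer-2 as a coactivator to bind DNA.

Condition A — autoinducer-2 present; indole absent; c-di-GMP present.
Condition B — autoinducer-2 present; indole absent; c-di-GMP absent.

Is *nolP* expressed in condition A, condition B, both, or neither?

Condition A:
Autoinducer-2 is present, so TemY is active.
Indole is absent, so GorF is active.
No repressor is bound and TemY and GorF are active, so *cilF* is transcribed.
So CilF is produced and active.
c-di-GMP is present, so VelZ is active.
With repressor CilF bound, *nolP* is not transcribed.
→ *nolP* is OFF in A.
Condition B:
Autoinducer-2 is present, so TemY is active.
Indole is absent, so GorF is active.
No repressor is bound and TemY and GorF are active, so *cilF* is transcribed.
So CilF is produced and active.
c-di-GMP is absent, so VelZ is inactive.
With repressor CilF bound, *nolP* is not transcribed.
→ *nolP* is OFF in B.

neither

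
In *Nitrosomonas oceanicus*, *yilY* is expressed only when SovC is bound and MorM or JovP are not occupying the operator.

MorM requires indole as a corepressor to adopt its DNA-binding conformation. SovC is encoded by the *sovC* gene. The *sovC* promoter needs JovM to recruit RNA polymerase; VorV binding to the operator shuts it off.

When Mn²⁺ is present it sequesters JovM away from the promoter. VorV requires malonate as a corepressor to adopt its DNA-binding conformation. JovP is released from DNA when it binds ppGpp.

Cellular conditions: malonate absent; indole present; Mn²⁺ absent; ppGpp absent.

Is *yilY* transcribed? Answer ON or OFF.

Indole is present, so MorM is active.
Mn²⁺ is absent, so JovM is active.
Malonate is absent, so VorV is inactive.
No repressor is bound and JovM is active, so *sovC* is transcribed.
So SovC is produced and active.
ppGpp is absent, so JovP is active.
With repressor MorM bound, *yilY* is not transcribed.

OFF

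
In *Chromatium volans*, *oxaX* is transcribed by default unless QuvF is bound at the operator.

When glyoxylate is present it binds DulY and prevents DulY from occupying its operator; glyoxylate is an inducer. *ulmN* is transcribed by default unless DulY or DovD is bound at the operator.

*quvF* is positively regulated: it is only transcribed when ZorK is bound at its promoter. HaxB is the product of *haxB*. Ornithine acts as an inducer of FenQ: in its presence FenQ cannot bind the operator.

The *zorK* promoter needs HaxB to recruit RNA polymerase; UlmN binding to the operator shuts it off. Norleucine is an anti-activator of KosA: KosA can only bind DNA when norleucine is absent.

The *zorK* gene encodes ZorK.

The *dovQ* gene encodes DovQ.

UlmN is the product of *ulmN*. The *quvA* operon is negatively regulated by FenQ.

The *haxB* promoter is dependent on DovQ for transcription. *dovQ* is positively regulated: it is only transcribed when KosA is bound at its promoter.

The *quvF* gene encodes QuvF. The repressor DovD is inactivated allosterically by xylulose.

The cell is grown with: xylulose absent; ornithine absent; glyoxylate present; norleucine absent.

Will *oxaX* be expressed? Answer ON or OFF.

OFF

Norleucine is absent, so KosA is active.
No repressor is bound and KosA is active, so *dovQ* is transcribed.
So DovQ is produced and active.
No repressor is bound and DovQ is active, so *haxB* is transcribed.
So HaxB is produced and active.
Glyoxylate is present, so DulY is inactive.
Xylulose is absent, so DovD is active.
With repressor DovD bound, *ulmN* is not transcribed.
So UlmN is not produced.
No repressor is bound and HaxB is active, so *zorK* is transcribed.
So ZorK is produced and active.
No repressor is bound and ZorK is active, so *quvF* is transcribed.
So QuvF is produced and active.
With repressor QuvF bound, *oxaX* is not transcribed.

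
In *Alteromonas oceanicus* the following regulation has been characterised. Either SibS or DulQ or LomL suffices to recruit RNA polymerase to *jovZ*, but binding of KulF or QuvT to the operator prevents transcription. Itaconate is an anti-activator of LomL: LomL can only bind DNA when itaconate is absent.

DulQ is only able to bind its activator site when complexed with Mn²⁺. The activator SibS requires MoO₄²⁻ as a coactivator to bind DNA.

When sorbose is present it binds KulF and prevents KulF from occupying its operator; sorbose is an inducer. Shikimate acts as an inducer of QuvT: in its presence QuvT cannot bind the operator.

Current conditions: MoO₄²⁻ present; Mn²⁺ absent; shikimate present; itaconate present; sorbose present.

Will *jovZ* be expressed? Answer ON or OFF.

MoO₄²⁻ is present, so SibS is active.
Mn²⁺ is absent, so DulQ is inactive.
Itaconate is present, so LomL is inactive.
Sorbose is present, so KulF is inactive.
Shikimate is present, so QuvT is inactive.
Activator SibS is present, so *jovZ* is transcribed.

ON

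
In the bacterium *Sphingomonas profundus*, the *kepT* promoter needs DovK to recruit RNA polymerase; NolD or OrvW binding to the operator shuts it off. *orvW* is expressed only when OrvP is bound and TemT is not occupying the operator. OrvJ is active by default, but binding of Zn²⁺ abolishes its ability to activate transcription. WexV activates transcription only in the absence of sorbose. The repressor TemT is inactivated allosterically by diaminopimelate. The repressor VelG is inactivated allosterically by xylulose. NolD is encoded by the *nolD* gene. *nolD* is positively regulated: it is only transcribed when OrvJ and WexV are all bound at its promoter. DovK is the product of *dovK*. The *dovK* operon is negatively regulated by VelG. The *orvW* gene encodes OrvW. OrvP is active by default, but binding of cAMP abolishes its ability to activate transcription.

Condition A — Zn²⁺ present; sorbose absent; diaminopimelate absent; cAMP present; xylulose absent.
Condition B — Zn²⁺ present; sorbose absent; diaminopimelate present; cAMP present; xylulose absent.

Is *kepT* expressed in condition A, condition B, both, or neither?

Condition A:
Zn²⁺ is present, so OrvJ is inactive.
Sorbose is absent, so WexV is active.
Required activator OrvJ is absent, so *nolD* is not transcribed.
So NolD is not produced.
Diaminopimelate is absent, so TemT is active.
cAMP is present, so OrvP is inactive.
With repressor TemT bound, *orvW* is not transcribed.
So OrvW is not produced.
Xylulose is absent, so VelG is active.
With repressor VelG bound, *dovK* is not transcribed.
So DovK is not produced.
Required activator DovK is absent, so *kepT* is not transcribed.
→ *kepT* is OFF in A.
Condition B:
Zn²⁺ is present, so OrvJ is inactive.
Sorbose is absent, so WexV is active.
Required activator OrvJ is absent, so *nolD* is not transcribed.
So NolD is not produced.
Diaminopimelate is present, so TemT is inactive.
cAMP is present, so OrvP is inactive.
Required activator OrvP is absent, so *orvW* is not transcribed.
So OrvW is not produced.
Xylulose is absent, so VelG is active.
With repressor VelG bound, *dovK* is not transcribed.
So DovK is not produced.
Required activator DovK is absent, so *kepT* is not transcribed.
→ *kepT* is OFF in B.

neither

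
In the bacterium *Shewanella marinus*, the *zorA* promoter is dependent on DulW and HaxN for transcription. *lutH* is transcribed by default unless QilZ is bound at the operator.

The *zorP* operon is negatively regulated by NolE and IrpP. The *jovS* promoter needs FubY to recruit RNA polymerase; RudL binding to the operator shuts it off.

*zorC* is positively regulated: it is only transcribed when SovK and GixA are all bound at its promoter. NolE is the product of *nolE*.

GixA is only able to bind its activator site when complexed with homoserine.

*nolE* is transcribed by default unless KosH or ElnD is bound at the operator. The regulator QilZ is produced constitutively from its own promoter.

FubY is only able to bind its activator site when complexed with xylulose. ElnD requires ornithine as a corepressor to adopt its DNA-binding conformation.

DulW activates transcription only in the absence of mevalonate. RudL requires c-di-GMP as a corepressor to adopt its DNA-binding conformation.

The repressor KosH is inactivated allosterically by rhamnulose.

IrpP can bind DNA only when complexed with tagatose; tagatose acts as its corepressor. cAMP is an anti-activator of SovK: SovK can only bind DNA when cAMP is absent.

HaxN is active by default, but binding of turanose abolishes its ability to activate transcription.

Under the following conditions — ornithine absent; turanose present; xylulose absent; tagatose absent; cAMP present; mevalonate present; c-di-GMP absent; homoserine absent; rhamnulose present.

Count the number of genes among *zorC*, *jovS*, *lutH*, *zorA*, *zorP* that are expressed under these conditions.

0

cAMP is present, so SovK is inactive.
Homoserine is absent, so GixA is inactive.
Required activator SovK is absent, so *zorC* is not transcribed.
→ *zorC* is OFF.
Xylulose is absent, so FubY is inactive.
c-di-GMP is absent, so RudL is inactive.
Required activator FubY is absent, so *jovS* is not transcribed.
→ *jovS* is OFF.
QilZ is produced constitutively and is active.
With repressor QilZ bound, *lutH* is not transcribed.
→ *lutH* is OFF.
Mevalonate is present, so DulW is inactive.
Turanose is present, so HaxN is inactive.
Required activator DulW is absent, so *zorA* is not transcribed.
→ *zorA* is OFF.
Rhamnulose is present, so KosH is inactive.
Ornithine is absent, so ElnD is inactive.
With no repressor bound, *nolE* is transcribed.
So NolE is produced and active.
Tagatose is absent, so IrpP is inactive.
With repressor NolE bound, *zorP* is not transcribed.
→ *zorP* is OFF.
0 of the 5 genes are transcribed.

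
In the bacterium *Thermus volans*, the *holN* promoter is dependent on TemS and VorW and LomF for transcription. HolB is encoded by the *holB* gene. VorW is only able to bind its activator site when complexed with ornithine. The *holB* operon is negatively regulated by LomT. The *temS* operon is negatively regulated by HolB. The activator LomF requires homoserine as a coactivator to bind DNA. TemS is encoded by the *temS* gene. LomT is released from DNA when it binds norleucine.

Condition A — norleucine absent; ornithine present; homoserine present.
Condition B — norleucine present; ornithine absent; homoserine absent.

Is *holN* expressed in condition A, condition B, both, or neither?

A only

Condition A:
Norleucine is absent, so LomT is active.
With repressor LomT bound, *holB* is not transcribed.
So HolB is not produced.
With no repressor bound, *temS* is transcribed.
So TemS is produced and active.
Ornithine is present, so VorW is active.
Homoserine is present, so LomF is active.
No repressor is bound and TemS and VorW and LomF are active, so *holN* is transcribed.
→ *holN* is ON in A.
Condition B:
Norleucine is present, so LomT is inactive.
With no repressor bound, *holB* is transcribed.
So HolB is produced and active.
With repressor HolB bound, *temS* is not transcribed.
So TemS is not produced.
Ornithine is absent, so VorW is inactive.
Homoserine is absent, so LomF is inactive.
Required activator TemS is absent, so *holN* is not transcribed.
→ *holN* is OFF in B.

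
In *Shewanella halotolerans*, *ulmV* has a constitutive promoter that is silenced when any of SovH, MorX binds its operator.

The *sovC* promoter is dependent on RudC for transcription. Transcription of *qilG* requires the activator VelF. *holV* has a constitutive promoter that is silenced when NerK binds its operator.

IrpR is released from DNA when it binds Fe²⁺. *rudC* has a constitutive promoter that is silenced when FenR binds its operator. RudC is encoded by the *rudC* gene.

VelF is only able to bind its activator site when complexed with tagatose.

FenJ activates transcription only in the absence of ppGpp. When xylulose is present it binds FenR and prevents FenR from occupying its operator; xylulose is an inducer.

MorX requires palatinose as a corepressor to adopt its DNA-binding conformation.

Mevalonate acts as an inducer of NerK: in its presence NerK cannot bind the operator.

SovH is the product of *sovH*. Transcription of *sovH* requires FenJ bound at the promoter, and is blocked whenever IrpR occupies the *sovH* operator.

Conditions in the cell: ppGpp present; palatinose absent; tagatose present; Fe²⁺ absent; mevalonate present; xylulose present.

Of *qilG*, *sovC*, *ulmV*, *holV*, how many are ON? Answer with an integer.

Tagatose is present, so VelF is active.
No repressor is bound and VelF is active, so *qilG* is transcribed.
→ *qilG* is ON.
Xylulose is present, so FenR is inactive.
With no repressor bound, *rudC* is transcribed.
So RudC is produced and active.
No repressor is bound and RudC is active, so *sovC* is transcribed.
→ *sovC* is ON.
ppGpp is present, so FenJ is inactive.
Fe²⁺ is absent, so IrpR is active.
With repressor IrpR bound, *sovH* is not transcribed.
So SovH is not produced.
Palatinose is absent, so MorX is inactive.
With no repressor bound, *ulmV* is transcribed.
→ *ulmV* is ON.
Mevalonate is present, so NerK is inactive.
With no repressor bound, *holV* is transcribed.
→ *holV* is ON.
4 of the 4 genes are transcribed.

4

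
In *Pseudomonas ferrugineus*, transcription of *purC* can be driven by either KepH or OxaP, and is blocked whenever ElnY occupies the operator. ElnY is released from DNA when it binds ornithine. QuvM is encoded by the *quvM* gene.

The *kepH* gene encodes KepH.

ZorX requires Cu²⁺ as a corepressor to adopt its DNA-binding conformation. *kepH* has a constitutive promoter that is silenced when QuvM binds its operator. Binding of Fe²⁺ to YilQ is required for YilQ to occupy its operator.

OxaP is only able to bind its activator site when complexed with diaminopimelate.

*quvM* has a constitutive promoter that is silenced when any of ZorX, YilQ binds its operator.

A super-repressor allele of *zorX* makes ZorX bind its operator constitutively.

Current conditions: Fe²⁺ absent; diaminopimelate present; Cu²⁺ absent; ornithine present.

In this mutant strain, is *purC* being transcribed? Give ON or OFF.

ZorX is constitutively active in this strain.
Fe²⁺ is absent, so YilQ is inactive.
With repressor ZorX bound, *quvM* is not transcribed.
So QuvM is not produced.
With no repressor bound, *kepH* is transcribed.
So KepH is produced and active.
Diaminopimelate is present, so OxaP is active.
Ornithine is present, so ElnY is inactive.
Activator KepH is present, so *purC* is transcribed.

ON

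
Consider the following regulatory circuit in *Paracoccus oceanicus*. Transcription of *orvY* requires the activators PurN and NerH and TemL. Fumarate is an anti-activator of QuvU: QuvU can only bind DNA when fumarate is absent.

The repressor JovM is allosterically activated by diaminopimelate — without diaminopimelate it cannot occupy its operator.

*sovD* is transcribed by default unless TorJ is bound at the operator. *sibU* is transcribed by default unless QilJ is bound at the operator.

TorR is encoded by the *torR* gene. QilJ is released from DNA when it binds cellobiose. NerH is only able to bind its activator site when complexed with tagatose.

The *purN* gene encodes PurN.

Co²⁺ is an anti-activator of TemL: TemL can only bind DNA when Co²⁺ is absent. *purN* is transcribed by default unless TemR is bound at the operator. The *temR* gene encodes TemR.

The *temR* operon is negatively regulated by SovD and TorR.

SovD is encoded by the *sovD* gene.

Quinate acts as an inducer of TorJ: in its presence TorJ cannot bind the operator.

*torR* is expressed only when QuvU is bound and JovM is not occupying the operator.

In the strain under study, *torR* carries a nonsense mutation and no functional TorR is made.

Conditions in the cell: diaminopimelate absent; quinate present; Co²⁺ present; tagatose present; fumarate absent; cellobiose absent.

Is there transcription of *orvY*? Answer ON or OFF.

OFF

Quinate is present, so TorJ is inactive.
With no repressor bound, *sovD* is transcribed.
So SovD is produced and active.
TorR is non-functional in this strain, so it has no effect.
With repressor SovD bound, *temR* is not transcribed.
So TemR is not produced.
With no repressor bound, *purN* is transcribed.
So PurN is produced and active.
Tagatose is present, so NerH is active.
Co²⁺ is present, so TemL is inactive.
Required activator TemL is absent, so *orvY* is not transcribed.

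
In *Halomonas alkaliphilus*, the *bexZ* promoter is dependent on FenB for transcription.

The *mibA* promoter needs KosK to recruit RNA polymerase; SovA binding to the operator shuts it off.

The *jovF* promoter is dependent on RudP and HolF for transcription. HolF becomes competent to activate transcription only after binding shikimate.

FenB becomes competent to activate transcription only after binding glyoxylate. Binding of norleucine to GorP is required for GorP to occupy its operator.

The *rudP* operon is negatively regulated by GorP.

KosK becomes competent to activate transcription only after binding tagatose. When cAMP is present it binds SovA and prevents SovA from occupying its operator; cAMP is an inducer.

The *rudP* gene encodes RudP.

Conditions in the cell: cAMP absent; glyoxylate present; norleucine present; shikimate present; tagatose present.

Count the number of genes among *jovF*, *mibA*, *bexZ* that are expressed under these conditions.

Norleucine is present, so GorP is active.
With repressor GorP bound, *rudP* is not transcribed.
So RudP is not produced.
Shikimate is present, so HolF is active.
Required activator RudP is absent, so *jovF* is not transcribed.
→ *jovF* is OFF.
cAMP is absent, so SovA is active.
Tagatose is present, so KosK is active.
With repressor SovA bound, *mibA* is not transcribed.
→ *mibA* is OFF.
Glyoxylate is present, so FenB is active.
No repressor is bound and FenB is active, so *bexZ* is transcribed.
→ *bexZ* is ON.
1 of the 3 genes is transcribed.

1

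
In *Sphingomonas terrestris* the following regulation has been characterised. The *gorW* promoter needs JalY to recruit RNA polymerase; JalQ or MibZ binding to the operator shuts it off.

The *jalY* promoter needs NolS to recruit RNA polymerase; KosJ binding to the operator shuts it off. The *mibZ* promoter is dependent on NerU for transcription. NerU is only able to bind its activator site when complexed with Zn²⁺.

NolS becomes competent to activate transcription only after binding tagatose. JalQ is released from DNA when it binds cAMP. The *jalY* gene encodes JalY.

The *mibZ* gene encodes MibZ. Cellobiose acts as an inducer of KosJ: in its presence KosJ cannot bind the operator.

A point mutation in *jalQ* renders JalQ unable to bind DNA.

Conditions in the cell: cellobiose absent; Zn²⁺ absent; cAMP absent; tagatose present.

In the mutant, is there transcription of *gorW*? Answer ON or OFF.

Cellobiose is absent, so KosJ is active.
Tagatose is present, so NolS is active.
With repressor KosJ bound, *jalY* is not transcribed.
So JalY is not produced.
JalQ is non-functional in this strain, so it has no effect.
Zn²⁺ is absent, so NerU is inactive.
Required activator NerU is absent, so *mibZ* is not transcribed.
So MibZ is not produced.
Required activator JalY is absent, so *gorW* is not transcribed.

OFF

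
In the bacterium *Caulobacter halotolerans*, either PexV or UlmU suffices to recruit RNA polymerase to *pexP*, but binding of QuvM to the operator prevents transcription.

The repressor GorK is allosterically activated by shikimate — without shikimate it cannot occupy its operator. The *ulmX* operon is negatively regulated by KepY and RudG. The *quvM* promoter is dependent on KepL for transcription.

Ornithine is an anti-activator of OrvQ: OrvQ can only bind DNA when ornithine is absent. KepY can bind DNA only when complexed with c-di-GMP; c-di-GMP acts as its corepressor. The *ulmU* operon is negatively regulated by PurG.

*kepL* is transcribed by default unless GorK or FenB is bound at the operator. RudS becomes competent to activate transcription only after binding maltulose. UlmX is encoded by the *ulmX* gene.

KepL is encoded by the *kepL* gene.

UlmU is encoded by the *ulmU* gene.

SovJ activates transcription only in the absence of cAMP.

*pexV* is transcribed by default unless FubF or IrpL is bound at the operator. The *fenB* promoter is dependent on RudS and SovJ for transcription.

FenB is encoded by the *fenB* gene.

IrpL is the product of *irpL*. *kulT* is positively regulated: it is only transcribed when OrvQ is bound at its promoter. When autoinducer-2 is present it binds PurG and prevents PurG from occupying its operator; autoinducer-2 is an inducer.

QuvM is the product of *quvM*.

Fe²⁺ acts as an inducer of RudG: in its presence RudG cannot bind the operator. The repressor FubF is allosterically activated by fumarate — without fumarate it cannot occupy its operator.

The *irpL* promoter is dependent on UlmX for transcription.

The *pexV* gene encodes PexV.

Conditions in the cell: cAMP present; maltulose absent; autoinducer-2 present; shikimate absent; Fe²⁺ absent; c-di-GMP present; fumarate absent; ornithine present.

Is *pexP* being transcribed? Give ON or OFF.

Fumarate is absent, so FubF is inactive.
c-di-GMP is present, so KepY is active.
Fe²⁺ is absent, so RudG is active.
With repressor KepY bound, *ulmX* is not transcribed.
So UlmX is not produced.
Required activator UlmX is absent, so *irpL* is not transcribed.
So IrpL is not produced.
With no repressor bound, *pexV* is transcribed.
So PexV is produced and active.
Autoinducer-2 is present, so PurG is inactive.
With no repressor bound, *ulmU* is transcribed.
So UlmU is produced and active.
Shikimate is absent, so GorK is inactive.
Maltulose is absent, so RudS is inactive.
cAMP is present, so SovJ is inactive.
Required activator RudS is absent, so *fenB* is not transcribed.
So FenB is not produced.
With no repressor bound, *kepL* is transcribed.
So KepL is produced and active.
No repressor is bound and KepL is active, so *quvM* is transcribed.
So QuvM is produced and active.
With repressor QuvM bound, *pexP* is not transcribed.

OFF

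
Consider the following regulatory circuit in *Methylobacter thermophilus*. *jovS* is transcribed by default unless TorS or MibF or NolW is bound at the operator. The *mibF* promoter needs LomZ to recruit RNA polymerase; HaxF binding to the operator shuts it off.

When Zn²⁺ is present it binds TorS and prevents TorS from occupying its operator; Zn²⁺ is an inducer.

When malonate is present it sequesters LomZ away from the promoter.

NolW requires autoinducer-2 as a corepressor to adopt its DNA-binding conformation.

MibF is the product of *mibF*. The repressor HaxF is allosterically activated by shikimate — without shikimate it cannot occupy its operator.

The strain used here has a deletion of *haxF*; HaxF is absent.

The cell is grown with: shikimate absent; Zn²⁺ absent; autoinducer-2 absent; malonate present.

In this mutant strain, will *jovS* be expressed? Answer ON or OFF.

Zn²⁺ is absent, so TorS is active.
Malonate is present, so LomZ is inactive.
HaxF is non-functional in this strain, so it has no effect.
Required activator LomZ is absent, so *mibF* is not transcribed.
So MibF is not produced.
Autoinducer-2 is absent, so NolW is inactive.
With repressor TorS bound, *jovS* is not transcribed.

OFF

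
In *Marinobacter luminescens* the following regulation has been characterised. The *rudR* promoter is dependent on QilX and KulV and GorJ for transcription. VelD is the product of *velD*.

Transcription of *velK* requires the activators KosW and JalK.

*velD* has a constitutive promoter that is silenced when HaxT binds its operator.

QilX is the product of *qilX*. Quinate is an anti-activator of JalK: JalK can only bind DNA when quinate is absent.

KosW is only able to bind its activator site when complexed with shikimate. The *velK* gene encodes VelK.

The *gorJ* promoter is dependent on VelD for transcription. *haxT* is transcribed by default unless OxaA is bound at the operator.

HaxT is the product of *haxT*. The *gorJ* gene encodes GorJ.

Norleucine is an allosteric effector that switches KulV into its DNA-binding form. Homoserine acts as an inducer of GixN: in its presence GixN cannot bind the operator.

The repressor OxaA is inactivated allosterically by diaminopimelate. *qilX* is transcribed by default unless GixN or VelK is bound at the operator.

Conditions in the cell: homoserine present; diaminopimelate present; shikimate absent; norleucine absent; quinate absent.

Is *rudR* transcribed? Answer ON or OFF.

Homoserine is present, so GixN is inactive.
Shikimate is absent, so KosW is inactive.
Quinate is absent, so JalK is active.
Required activator KosW is absent, so *velK* is not transcribed.
So VelK is not produced.
With no repressor bound, *qilX* is transcribed.
So QilX is produced and active.
Norleucine is absent, so KulV is inactive.
Diaminopimelate is present, so OxaA is inactive.
With no repressor bound, *haxT* is transcribed.
So HaxT is produced and active.
With repressor HaxT bound, *velD* is not transcribed.
So VelD is not produced.
Required activator VelD is absent, so *gorJ* is not transcribed.
So GorJ is not produced.
Required activator KulV is absent, so *rudR* is not transcribed.

OFF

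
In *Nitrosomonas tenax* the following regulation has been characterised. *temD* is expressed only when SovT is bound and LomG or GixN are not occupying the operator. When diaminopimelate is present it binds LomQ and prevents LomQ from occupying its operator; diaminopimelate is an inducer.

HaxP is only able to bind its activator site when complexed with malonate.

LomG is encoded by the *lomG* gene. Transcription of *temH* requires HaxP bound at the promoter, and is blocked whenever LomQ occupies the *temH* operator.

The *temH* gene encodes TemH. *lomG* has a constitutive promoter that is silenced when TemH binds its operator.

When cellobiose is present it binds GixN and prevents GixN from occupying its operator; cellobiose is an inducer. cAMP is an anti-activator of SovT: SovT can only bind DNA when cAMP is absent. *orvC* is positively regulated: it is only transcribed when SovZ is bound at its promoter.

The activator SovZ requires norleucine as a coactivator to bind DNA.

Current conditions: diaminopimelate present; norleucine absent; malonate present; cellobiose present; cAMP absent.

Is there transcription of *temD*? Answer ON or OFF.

ON

cAMP is absent, so SovT is active.
Diaminopimelate is present, so LomQ is inactive.
Malonate is present, so HaxP is active.
No repressor is bound and HaxP is active, so *temH* is transcribed.
So TemH is produced and active.
With repressor TemH bound, *lomG* is not transcribed.
So LomG is not produced.
Cellobiose is present, so GixN is inactive.
No repressor is bound and SovT is active, so *temD* is transcribed.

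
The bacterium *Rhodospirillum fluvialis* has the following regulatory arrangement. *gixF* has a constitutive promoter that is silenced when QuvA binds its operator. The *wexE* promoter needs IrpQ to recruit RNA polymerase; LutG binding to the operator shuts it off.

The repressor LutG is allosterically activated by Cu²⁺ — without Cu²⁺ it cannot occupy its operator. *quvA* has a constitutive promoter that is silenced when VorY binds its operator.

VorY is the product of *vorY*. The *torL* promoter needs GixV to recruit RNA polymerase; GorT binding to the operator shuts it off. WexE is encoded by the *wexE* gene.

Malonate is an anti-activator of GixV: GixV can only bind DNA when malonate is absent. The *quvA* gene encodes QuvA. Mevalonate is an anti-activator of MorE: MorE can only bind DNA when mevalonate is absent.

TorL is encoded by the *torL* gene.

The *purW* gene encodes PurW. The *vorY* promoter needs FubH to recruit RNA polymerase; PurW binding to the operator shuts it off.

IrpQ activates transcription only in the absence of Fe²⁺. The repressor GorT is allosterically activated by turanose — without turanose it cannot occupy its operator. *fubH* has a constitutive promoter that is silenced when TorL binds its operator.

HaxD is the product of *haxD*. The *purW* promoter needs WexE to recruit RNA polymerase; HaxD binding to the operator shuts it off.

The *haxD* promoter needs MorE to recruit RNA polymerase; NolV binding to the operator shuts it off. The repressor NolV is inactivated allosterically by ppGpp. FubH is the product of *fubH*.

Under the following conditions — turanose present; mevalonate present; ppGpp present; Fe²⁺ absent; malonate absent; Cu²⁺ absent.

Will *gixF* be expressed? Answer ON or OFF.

Turanose is present, so GorT is active.
Malonate is absent, so GixV is active.
With repressor GorT bound, *torL* is not transcribed.
So TorL is not produced.
With no repressor bound, *fubH* is transcribed.
So FubH is produced and active.
ppGpp is present, so NolV is inactive.
Mevalonate is present, so MorE is inactive.
Required activator MorE is absent, so *haxD* is not transcribed.
So HaxD is not produced.
Cu²⁺ is absent, so LutG is inactive.
Fe²⁺ is absent, so IrpQ is active.
No repressor is bound and IrpQ is active, so *wexE* is transcribed.
So WexE is produced and active.
No repressor is bound and WexE is active, so *purW* is transcribed.
So PurW is produced and active.
With repressor PurW bound, *vorY* is not transcribed.
So VorY is not produced.
With no repressor bound, *quvA* is transcribed.
So QuvA is produced and active.
With repressor QuvA bound, *gixF* is not transcribed.

OFF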